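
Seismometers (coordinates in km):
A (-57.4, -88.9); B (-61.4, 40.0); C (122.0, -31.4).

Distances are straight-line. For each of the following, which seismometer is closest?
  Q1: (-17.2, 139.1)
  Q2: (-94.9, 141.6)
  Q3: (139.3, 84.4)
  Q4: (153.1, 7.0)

Q1 at (-17.2, 139.1):
  A: √((-40.2)² + (-228.0)²) = √(1616.040 + 51984.000) = 231.5 km
  B: √((-44.2)² + (-99.1)²) = √(1953.640 + 9820.810) = 108.5 km
  C: √((139.2)² + (-170.5)²) = √(19376.640 + 29070.250) = 220.1 km
  → nearest: B (108.5 km)
Q2 at (-94.9, 141.6):
  A: √((37.5)² + (-230.5)²) = √(1406.250 + 53130.250) = 233.5 km
  B: √((33.5)² + (-101.6)²) = √(1122.250 + 10322.560) = 107.0 km
  C: √((216.9)² + (-173.0)²) = √(47045.610 + 29929.000) = 277.4 km
  → nearest: B (107.0 km)
Q3 at (139.3, 84.4):
  A: √((-196.7)² + (-173.3)²) = √(38690.890 + 30032.890) = 262.2 km
  B: √((-200.7)² + (-44.4)²) = √(40280.490 + 1971.360) = 205.6 km
  C: √((-17.3)² + (-115.8)²) = √(299.290 + 13409.640) = 117.1 km
  → nearest: C (117.1 km)
Q4 at (153.1, 7.0):
  A: √((-210.5)² + (-95.9)²) = √(44310.250 + 9196.810) = 231.3 km
  B: √((-214.5)² + (33.0)²) = √(46010.250 + 1089.000) = 217.0 km
  C: √((-31.1)² + (-38.4)²) = √(967.210 + 1474.560) = 49.4 km
  → nearest: C (49.4 km)

Q1→B; Q2→B; Q3→C; Q4→C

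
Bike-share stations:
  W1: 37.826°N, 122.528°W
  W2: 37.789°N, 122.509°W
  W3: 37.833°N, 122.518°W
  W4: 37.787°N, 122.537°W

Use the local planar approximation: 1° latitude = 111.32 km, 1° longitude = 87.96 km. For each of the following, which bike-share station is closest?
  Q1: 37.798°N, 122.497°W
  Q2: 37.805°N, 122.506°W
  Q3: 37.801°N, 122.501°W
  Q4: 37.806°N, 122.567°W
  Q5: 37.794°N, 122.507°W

Q1→W2; Q2→W2; Q3→W2; Q4→W4; Q5→W2

Q1 at 37.798°N, 122.497°W:
  W1: √((0.028·111.32)² + (-0.031·87.96)²) = √(9.71544 + 7.43522) = 4.141 km
  W2: √((-0.009·111.32)² + (-0.012·87.96)²) = √(1.00376 + 1.11412) = 1.455 km
  W3: √((0.035·111.32)² + (-0.021·87.96)²) = √(15.18037 + 3.41200) = 4.312 km
  W4: √((-0.011·111.32)² + (-0.040·87.96)²) = √(1.49945 + 12.37914) = 3.725 km
  → nearest: W2 (1.455 km)
Q2 at 37.805°N, 122.506°W:
  W1: √((0.021·111.32)² + (-0.022·87.96)²) = √(5.46493 + 3.74469) = 3.035 km
  W2: √((-0.016·111.32)² + (-0.003·87.96)²) = √(3.17239 + 0.06963) = 1.801 km
  W3: √((0.028·111.32)² + (-0.012·87.96)²) = √(9.71544 + 1.11412) = 3.291 km
  W4: √((-0.018·111.32)² + (-0.031·87.96)²) = √(4.01505 + 7.43522) = 3.384 km
  → nearest: W2 (1.801 km)
Q3 at 37.801°N, 122.501°W:
  W1: √((0.025·111.32)² + (-0.027·87.96)²) = √(7.74509 + 5.64025) = 3.659 km
  W2: √((-0.012·111.32)² + (-0.008·87.96)²) = √(1.78447 + 0.49517) = 1.510 km
  W3: √((0.032·111.32)² + (-0.017·87.96)²) = √(12.68955 + 2.23598) = 3.863 km
  W4: √((-0.014·111.32)² + (-0.036·87.96)²) = √(2.42886 + 10.02710) = 3.529 km
  → nearest: W2 (1.510 km)
Q4 at 37.806°N, 122.567°W:
  W1: √((0.020·111.32)² + (0.039·87.96)²) = √(4.95686 + 11.76792) = 4.090 km
  W2: √((-0.017·111.32)² + (0.058·87.96)²) = √(3.58133 + 26.02714) = 5.441 km
  W3: √((0.027·111.32)² + (0.049·87.96)²) = √(9.03387 + 18.57644) = 5.255 km
  W4: √((-0.019·111.32)² + (0.030·87.96)²) = √(4.47356 + 6.96327) = 3.382 km
  → nearest: W4 (3.382 km)
Q5 at 37.794°N, 122.507°W:
  W1: √((0.032·111.32)² + (-0.021·87.96)²) = √(12.68955 + 3.41200) = 4.013 km
  W2: √((-0.005·111.32)² + (-0.002·87.96)²) = √(0.30980 + 0.03095) = 0.584 km
  W3: √((0.039·111.32)² + (-0.011·87.96)²) = √(18.84845 + 0.93617) = 4.448 km
  W4: √((-0.007·111.32)² + (-0.030·87.96)²) = √(0.60721 + 6.96327) = 2.751 km
  → nearest: W2 (0.584 km)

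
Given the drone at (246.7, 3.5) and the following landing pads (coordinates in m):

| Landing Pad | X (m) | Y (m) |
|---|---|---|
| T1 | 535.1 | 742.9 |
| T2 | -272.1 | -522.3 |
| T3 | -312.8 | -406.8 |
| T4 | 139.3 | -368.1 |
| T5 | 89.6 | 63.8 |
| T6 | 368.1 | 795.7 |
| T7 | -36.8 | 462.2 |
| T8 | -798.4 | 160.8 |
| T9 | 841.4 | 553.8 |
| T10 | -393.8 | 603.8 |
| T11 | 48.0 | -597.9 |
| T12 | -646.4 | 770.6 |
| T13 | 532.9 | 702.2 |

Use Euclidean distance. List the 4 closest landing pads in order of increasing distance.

Distances from (246.7, 3.5):
T1: √((288.4)² + (739.4)²) = √(83174.560 + 546712.360) = 793.7 m
T2: √((-518.8)² + (-525.8)²) = √(269153.440 + 276465.640) = 738.7 m
T3: √((-559.5)² + (-410.3)²) = √(313040.250 + 168346.090) = 693.8 m
T4: √((-107.4)² + (-371.6)²) = √(11534.760 + 138086.560) = 386.8 m
T5: √((-157.1)² + (60.3)²) = √(24680.410 + 3636.090) = 168.3 m
T6: √((121.4)² + (792.2)²) = √(14737.960 + 627580.840) = 801.4 m
T7: √((-283.5)² + (458.7)²) = √(80372.250 + 210405.690) = 539.2 m
T8: √((-1045.1)² + (157.3)²) = √(1092234.010 + 24743.290) = 1056.9 m
T9: √((594.7)² + (550.3)²) = √(353668.090 + 302830.090) = 810.2 m
T10: √((-640.5)² + (600.3)²) = √(410240.250 + 360360.090) = 877.8 m
T11: √((-198.7)² + (-601.4)²) = √(39481.690 + 361681.960) = 633.4 m
T12: √((-893.1)² + (767.1)²) = √(797627.610 + 588442.410) = 1177.3 m
T13: √((286.2)² + (698.7)²) = √(81910.440 + 488181.690) = 755.0 m
Sorted: T5 (168.3 m) < T4 (386.8 m) < T7 (539.2 m) < T11 (633.4 m) < T3 (693.8 m) < T2 (738.7 m) < …

T5, T4, T7, T11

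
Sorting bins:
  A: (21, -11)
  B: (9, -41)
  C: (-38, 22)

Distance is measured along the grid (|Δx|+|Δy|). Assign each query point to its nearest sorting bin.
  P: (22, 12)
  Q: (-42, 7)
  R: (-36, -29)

P→A; Q→C; R→C

P at (22, 12):
  A: 24
  B: 66
  C: 70
  → nearest: A (24)
Q at (-42, 7):
  A: 81
  B: 99
  C: 19
  → nearest: C (19)
R at (-36, -29):
  A: 75
  B: 57
  C: 53
  → nearest: C (53)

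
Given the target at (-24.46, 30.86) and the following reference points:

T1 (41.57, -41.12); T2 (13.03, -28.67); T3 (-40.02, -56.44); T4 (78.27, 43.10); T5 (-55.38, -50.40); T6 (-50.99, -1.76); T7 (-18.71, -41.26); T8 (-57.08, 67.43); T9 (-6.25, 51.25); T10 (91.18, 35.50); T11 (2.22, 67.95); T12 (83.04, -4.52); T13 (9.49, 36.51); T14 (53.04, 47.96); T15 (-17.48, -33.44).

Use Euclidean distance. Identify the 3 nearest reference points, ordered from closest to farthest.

Distances from (-24.46, 30.86):
T1: √((66.03)² + (-71.98)²) = √(4359.9609 + 5181.1204) = 97.68
T2: √((37.49)² + (-59.53)²) = √(1405.5001 + 3543.8209) = 70.35
T3: √((-15.56)² + (-87.30)²) = √(242.1136 + 7621.2900) = 88.68
T4: √((102.73)² + (12.24)²) = √(10553.4529 + 149.8176) = 103.46
T5: √((-30.92)² + (-81.26)²) = √(956.0464 + 6603.1876) = 86.94
T6: √((-26.53)² + (-32.62)²) = √(703.8409 + 1064.0644) = 42.05
T7: √((5.75)² + (-72.12)²) = √(33.0625 + 5201.2944) = 72.35
T8: √((-32.62)² + (36.57)²) = √(1064.0644 + 1337.3649) = 49.00
T9: √((18.21)² + (20.39)²) = √(331.6041 + 415.7521) = 27.34
T10: √((115.64)² + (4.64)²) = √(13372.6096 + 21.5296) = 115.73
T11: √((26.68)² + (37.09)²) = √(711.8224 + 1375.6681) = 45.69
T12: √((107.50)² + (-35.38)²) = √(11556.2500 + 1251.7444) = 113.17
T13: √((33.95)² + (5.65)²) = √(1152.6025 + 31.9225) = 34.42
T14: √((77.50)² + (17.10)²) = √(6006.2500 + 292.4100) = 79.36
T15: √((6.98)² + (-64.30)²) = √(48.7204 + 4134.4900) = 64.68
Sorted: T9 (27.34) < T13 (34.42) < T6 (42.05) < T11 (45.69) < T8 (49.00) < …

T9, T13, T6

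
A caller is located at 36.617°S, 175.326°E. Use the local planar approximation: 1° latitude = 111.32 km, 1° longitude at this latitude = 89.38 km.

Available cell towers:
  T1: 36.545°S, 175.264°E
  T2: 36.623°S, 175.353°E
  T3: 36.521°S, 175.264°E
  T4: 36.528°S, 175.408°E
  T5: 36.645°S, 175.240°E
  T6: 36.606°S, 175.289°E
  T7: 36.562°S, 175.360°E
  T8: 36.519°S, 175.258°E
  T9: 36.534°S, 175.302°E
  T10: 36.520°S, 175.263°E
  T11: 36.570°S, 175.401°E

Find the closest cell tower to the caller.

Distances from 36.617°S, 175.326°E:
T1: √((0.072·111.32)² + (-0.062·89.38)²) = √(64.24087 + 30.70889) = 9.744 km
T2: √((-0.006·111.32)² + (0.027·89.38)²) = √(0.44612 + 5.82382) = 2.504 km
T3: √((0.096·111.32)² + (-0.062·89.38)²) = √(114.20598 + 30.70889) = 12.038 km
T4: √((0.089·111.32)² + (0.082·89.38)²) = √(98.15816 + 53.71659) = 12.324 km
T5: √((-0.028·111.32)² + (-0.086·89.38)²) = √(9.71544 + 59.08505) = 8.295 km
T6: √((0.011·111.32)² + (-0.037·89.38)²) = √(1.49945 + 10.93665) = 3.526 km
T7: √((0.055·111.32)² + (0.034·89.38)²) = √(37.48623 + 9.23503) = 6.835 km
T8: √((0.098·111.32)² + (-0.068·89.38)²) = √(119.01414 + 36.94014) = 12.488 km
T9: √((0.083·111.32)² + (-0.024·89.38)²) = √(85.36947 + 4.60154) = 9.485 km
T10: √((0.097·111.32)² + (-0.063·89.38)²) = √(116.59767 + 31.70749) = 12.178 km
T11: √((0.047·111.32)² + (0.075·89.38)²) = √(27.37424 + 44.93691) = 8.504 km
Minimum: T2 at 2.504 km.

T2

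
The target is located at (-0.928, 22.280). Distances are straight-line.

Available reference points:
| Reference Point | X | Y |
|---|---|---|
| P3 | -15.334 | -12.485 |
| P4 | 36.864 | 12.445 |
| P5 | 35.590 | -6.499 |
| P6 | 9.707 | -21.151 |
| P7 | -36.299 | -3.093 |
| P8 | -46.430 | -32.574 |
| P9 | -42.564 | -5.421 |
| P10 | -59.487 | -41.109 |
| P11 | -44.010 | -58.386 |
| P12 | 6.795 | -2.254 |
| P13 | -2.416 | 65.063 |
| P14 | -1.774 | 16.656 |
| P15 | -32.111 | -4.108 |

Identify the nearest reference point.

Distances from (-0.928, 22.280):
P3: √((-14.406)² + (-34.765)²) = √(207.53284 + 1208.60523) = 37.632
P4: √((37.792)² + (-9.835)²) = √(1428.23526 + 96.72723) = 39.051
P5: √((36.518)² + (-28.779)²) = √(1333.56432 + 828.23084) = 46.495
P6: √((10.635)² + (-43.431)²) = √(113.10323 + 1886.25176) = 44.714
P7: √((-35.371)² + (-25.373)²) = √(1251.10764 + 643.78913) = 43.530
P8: √((-45.502)² + (-54.854)²) = √(2070.43200 + 3008.96132) = 71.270
P9: √((-41.636)² + (-27.701)²) = √(1733.55650 + 767.34540) = 50.009
P10: √((-58.559)² + (-63.389)²) = √(3429.15648 + 4018.16532) = 86.298
P11: √((-43.082)² + (-80.666)²) = √(1856.05872 + 6507.00356) = 91.450
P12: √((7.723)² + (-24.534)²) = √(59.64473 + 601.91716) = 25.721
P13: √((-1.488)² + (42.783)²) = √(2.21414 + 1830.38509) = 42.809
P14: √((-0.846)² + (-5.624)²) = √(0.71572 + 31.62938) = 5.687
P15: √((-31.183)² + (-26.388)²) = √(972.37949 + 696.32654) = 40.850
Minimum: P14 at 5.687.

P14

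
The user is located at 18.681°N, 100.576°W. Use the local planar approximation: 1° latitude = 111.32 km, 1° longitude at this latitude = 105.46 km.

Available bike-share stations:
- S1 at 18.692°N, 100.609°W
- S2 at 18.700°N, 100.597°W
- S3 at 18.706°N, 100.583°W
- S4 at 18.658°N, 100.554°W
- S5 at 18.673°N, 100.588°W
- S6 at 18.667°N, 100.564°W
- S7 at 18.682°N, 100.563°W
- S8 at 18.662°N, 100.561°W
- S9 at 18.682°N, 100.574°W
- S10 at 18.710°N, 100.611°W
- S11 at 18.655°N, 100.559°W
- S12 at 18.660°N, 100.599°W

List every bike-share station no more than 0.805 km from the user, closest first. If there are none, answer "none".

S9

Distances from 18.681°N, 100.576°W:
S1: 3.689 km
S2: 3.062 km
S3: 2.879 km
S4: 3.455 km
S5: 1.547 km
S6: 2.008 km
S7: 1.375 km
S8: 2.641 km
S9: 0.238 km
S10: 4.904 km
S11: 3.405 km
S12: 3.369 km
Threshold 0.805 km: S9 (0.238 km) is within range.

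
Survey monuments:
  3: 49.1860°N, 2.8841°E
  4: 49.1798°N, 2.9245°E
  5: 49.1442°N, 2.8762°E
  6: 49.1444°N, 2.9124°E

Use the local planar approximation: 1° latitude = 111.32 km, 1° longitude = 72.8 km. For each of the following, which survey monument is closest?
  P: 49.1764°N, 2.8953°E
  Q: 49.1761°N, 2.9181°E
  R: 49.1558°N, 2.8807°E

P→3; Q→4; R→5

P at 49.1764°N, 2.8953°E:
  3: √((0.0096·111.32)² + (-0.0112·72.8)²) = √(1.142060 + 0.664812) = 1.3442 km
  4: √((0.0034·111.32)² + (0.0292·72.8)²) = √(0.143253 + 4.518856) = 2.1592 km
  5: √((-0.0322·111.32)² + (-0.0191·72.8)²) = √(12.848669 + 1.933435) = 3.8448 km
  6: √((-0.0320·111.32)² + (0.0171·72.8)²) = √(12.689554 + 1.549726) = 3.7735 km
  → nearest: 3 (1.3442 km)
Q at 49.1761°N, 2.9181°E:
  3: √((0.0099·111.32)² + (-0.0340·72.8)²) = √(1.214554 + 6.126615) = 2.7095 km
  4: √((0.0037·111.32)² + (0.0064·72.8)²) = √(0.169648 + 0.217081) = 0.6219 km
  5: √((-0.0319·111.32)² + (-0.0419·72.8)²) = √(12.610368 + 9.304452) = 4.6813 km
  6: √((-0.0317·111.32)² + (-0.0057·72.8)²) = √(12.452740 + 0.172192) = 3.5532 km
  → nearest: 4 (0.6219 km)
R at 49.1558°N, 2.8807°E:
  3: √((0.0302·111.32)² + (0.0034·72.8)²) = √(11.302130 + 0.061266) = 3.3710 km
  4: √((0.0240·111.32)² + (0.0438·72.8)²) = √(7.137874 + 10.167425) = 4.1600 km
  5: √((-0.0116·111.32)² + (-0.0045·72.8)²) = √(1.667487 + 0.107322) = 1.3322 km
  6: √((-0.0114·111.32)² + (0.0317·72.8)²) = √(1.610483 + 5.325756) = 2.6337 km
  → nearest: 5 (1.3322 km)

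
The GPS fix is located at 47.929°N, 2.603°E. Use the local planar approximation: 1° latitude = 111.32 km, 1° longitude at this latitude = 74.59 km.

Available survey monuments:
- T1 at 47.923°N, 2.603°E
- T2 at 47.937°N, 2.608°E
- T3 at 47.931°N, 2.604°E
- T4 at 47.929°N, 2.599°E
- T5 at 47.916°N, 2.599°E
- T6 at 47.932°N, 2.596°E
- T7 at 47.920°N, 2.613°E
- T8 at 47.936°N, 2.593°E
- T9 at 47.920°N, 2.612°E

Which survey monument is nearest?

T3

Distances from 47.929°N, 2.603°E:
T1: 0.668 km
T2: 0.965 km
T3: 0.235 km
T4: 0.298 km
T5: 1.478 km
T6: 0.620 km
T7: 1.249 km
T8: 1.079 km
T9: 1.206 km
Minimum: T3 at 0.235 km.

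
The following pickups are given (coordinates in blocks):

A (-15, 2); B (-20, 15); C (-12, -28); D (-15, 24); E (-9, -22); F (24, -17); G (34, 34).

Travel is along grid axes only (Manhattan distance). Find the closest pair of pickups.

Pairwise distances:
A–B: |-5| + |13| = 5 + 13 = 18 blocks
A–C: |3| + |-30| = 3 + 30 = 33 blocks
A–D: |0| + |22| = 0 + 22 = 22 blocks
A–E: |6| + |-24| = 6 + 24 = 30 blocks
A–F: |39| + |-19| = 39 + 19 = 58 blocks
A–G: |49| + |32| = 49 + 32 = 81 blocks
B–C: |8| + |-43| = 8 + 43 = 51 blocks
B–D: |5| + |9| = 5 + 9 = 14 blocks
B–E: |11| + |-37| = 11 + 37 = 48 blocks
B–F: |44| + |-32| = 44 + 32 = 76 blocks
B–G: |54| + |19| = 54 + 19 = 73 blocks
C–D: |-3| + |52| = 3 + 52 = 55 blocks
C–E: |3| + |6| = 3 + 6 = 9 blocks
C–F: |36| + |11| = 36 + 11 = 47 blocks
C–G: |46| + |62| = 46 + 62 = 108 blocks
D–E: |6| + |-46| = 6 + 46 = 52 blocks
D–F: |39| + |-41| = 39 + 41 = 80 blocks
D–G: |49| + |10| = 49 + 10 = 59 blocks
E–F: |33| + |5| = 33 + 5 = 38 blocks
E–G: |43| + |56| = 43 + 56 = 99 blocks
F–G: |10| + |51| = 10 + 51 = 61 blocks
Closest pair: C–E at 9 blocks.

C and E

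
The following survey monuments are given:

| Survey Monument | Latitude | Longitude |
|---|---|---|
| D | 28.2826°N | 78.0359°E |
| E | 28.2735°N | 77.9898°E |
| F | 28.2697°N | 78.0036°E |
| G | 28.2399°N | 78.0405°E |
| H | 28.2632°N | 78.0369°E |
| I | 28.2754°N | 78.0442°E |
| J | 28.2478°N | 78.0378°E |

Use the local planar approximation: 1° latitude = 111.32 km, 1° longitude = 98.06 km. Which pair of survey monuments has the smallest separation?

Pairwise distances:
D–E: √((-0.0091·111.32)² + (-0.0461·98.06)²) = √(1.026193 + 20.435517) = 4.6327 km
D–F: √((-0.0129·111.32)² + (-0.0323·98.06)²) = √(2.062176 + 10.032030) = 3.4777 km
D–G: √((-0.0427·111.32)² + (0.0046·98.06)²) = √(22.594469 + 0.203470) = 4.7747 km
D–H: √((-0.0194·111.32)² + (0.0010·98.06)²) = √(4.663907 + 0.009616) = 2.1618 km
D–I: √((-0.0072·111.32)² + (0.0083·98.06)²) = √(0.642409 + 0.662430) = 1.1423 km
D–J: √((-0.0348·111.32)² + (0.0019·98.06)²) = √(15.007380 + 0.034713) = 3.8784 km
E–F: √((-0.0038·111.32)² + (0.0138·98.06)²) = √(0.178943 + 1.831226) = 1.4178 km
E–G: √((-0.0336·111.32)² + (0.0507·98.06)²) = √(13.990233 + 24.717224) = 6.2215 km
E–H: √((-0.0103·111.32)² + (0.0471·98.06)²) = √(1.314682 + 21.331706) = 4.7588 km
E–I: √((0.0019·111.32)² + (0.0544·98.06)²) = √(0.044736 + 28.456506) = 5.3387 km
E–J: √((-0.0257·111.32)² + (0.0480·98.06)²) = √(8.184886 + 22.154719) = 5.5081 km
F–G: √((-0.0298·111.32)² + (0.0369·98.06)²) = √(11.004718 + 13.092920) = 4.9089 km
F–H: √((-0.0065·111.32)² + (0.0333·98.06)²) = √(0.523568 + 10.662824) = 3.3446 km
F–I: √((0.0057·111.32)² + (0.0406·98.06)²) = √(0.402621 + 15.850240) = 4.0315 km
F–J: √((-0.0219·111.32)² + (0.0342·98.06)²) = √(5.943395 + 11.246982) = 4.1461 km
G–H: √((0.0233·111.32)² + (-0.0036·98.06)²) = √(6.727570 + 0.124620) = 2.6177 km
G–I: √((0.0355·111.32)² + (0.0037·98.06)²) = √(15.617197 + 0.131640) = 3.9685 km
G–J: √((0.0079·111.32)² + (-0.0027·98.06)²) = √(0.773394 + 0.070099) = 0.9184 km
H–I: √((0.0122·111.32)² + (0.0073·98.06)²) = √(1.844446 + 0.512424) = 1.5352 km
H–J: √((-0.0154·111.32)² + (0.0009·98.06)²) = √(2.938920 + 0.007789) = 1.7166 km
I–J: √((-0.0276·111.32)² + (-0.0064·98.06)²) = √(9.439838 + 0.393862) = 3.1359 km
Closest pair: G–J at 0.9184 km.

G and J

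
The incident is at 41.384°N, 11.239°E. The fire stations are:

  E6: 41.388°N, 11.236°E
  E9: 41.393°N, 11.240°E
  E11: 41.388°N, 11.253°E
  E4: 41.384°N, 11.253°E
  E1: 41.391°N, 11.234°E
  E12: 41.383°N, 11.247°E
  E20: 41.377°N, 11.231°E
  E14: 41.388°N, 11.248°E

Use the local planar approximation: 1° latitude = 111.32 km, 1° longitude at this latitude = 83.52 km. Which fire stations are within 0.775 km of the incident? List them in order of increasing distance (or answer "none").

Distances from 41.384°N, 11.239°E:
E6: √((0.004·111.32)² + (-0.003·83.52)²) = √(0.19827 + 0.06278) = 0.511 km
E9: √((0.009·111.32)² + (0.001·83.52)²) = √(1.00376 + 0.00698) = 1.005 km
E11: √((0.004·111.32)² + (0.014·83.52)²) = √(0.19827 + 1.36722) = 1.251 km
E4: √((0.000·111.32)² + (0.014·83.52)²) = √(0.00000 + 1.36722) = 1.169 km
E1: √((0.007·111.32)² + (-0.005·83.52)²) = √(0.60721 + 0.17439) = 0.884 km
E12: √((-0.001·111.32)² + (0.008·83.52)²) = √(0.01239 + 0.44644) = 0.677 km
E20: √((-0.007·111.32)² + (-0.008·83.52)²) = √(0.60721 + 0.44644) = 1.026 km
E14: √((0.004·111.32)² + (0.009·83.52)²) = √(0.19827 + 0.56502) = 0.874 km
Threshold 0.775 km: E6 (0.511 km), E12 (0.677 km) are within range.

E6, E12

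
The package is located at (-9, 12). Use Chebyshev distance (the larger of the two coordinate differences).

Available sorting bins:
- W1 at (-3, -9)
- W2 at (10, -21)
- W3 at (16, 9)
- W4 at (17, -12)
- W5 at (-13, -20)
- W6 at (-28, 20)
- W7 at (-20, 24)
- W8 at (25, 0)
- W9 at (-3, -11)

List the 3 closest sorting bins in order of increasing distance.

Distances from (-9, 12):
W1: 21
W2: 33
W3: 25
W4: 26
W5: 32
W6: 19
W7: 12
W8: 34
W9: 23
Sorted: W7 (12) < W6 (19) < W1 (21) < W9 (23) < W3 (25) < …

W7, W6, W1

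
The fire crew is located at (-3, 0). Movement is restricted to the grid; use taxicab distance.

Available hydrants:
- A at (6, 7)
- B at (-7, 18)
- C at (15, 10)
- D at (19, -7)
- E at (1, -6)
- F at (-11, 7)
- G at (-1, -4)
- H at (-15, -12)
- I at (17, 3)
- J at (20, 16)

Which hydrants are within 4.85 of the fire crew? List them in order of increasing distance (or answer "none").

Distances from (-3, 0):
A: |9| + |7| = 9 + 7 = 16
B: |-4| + |18| = 4 + 18 = 22
C: |18| + |10| = 18 + 10 = 28
D: |22| + |-7| = 22 + 7 = 29
E: |4| + |-6| = 4 + 6 = 10
F: |-8| + |7| = 8 + 7 = 15
G: |2| + |-4| = 2 + 4 = 6
H: |-12| + |-12| = 12 + 12 = 24
I: |20| + |3| = 20 + 3 = 23
J: |23| + |16| = 23 + 16 = 39
Threshold 4.85: none within range.

none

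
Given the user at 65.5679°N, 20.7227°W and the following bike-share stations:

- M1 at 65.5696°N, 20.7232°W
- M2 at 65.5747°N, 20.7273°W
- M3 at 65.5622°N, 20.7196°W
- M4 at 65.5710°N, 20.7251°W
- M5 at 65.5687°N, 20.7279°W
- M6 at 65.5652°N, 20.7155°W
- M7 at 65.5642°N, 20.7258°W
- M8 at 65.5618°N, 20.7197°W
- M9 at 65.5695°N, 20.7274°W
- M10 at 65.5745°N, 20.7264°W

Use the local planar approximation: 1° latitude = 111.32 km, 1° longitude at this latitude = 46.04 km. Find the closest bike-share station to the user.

M1

Distances from 65.5679°N, 20.7227°W:
M1: √((0.0017·111.32)² + (-0.0005·46.04)²) = √(0.035813 + 0.000530) = 0.1906 km
M2: √((0.0068·111.32)² + (-0.0046·46.04)²) = √(0.573013 + 0.044852) = 0.7860 km
M3: √((-0.0057·111.32)² + (0.0031·46.04)²) = √(0.402621 + 0.020370) = 0.6504 km
M4: √((0.0031·111.32)² + (-0.0024·46.04)²) = √(0.119088 + 0.012209) = 0.3624 km
M5: √((0.0008·111.32)² + (-0.0052·46.04)²) = √(0.007931 + 0.057316) = 0.2554 km
M6: √((-0.0027·111.32)² + (0.0072·46.04)²) = √(0.090339 + 0.109884) = 0.4475 km
M7: √((-0.0037·111.32)² + (-0.0031·46.04)²) = √(0.169648 + 0.020370) = 0.4359 km
M8: √((-0.0061·111.32)² + (0.0030·46.04)²) = √(0.461112 + 0.019077) = 0.6930 km
M9: √((0.0016·111.32)² + (-0.0047·46.04)²) = √(0.031724 + 0.046824) = 0.2803 km
M10: √((0.0066·111.32)² + (-0.0037·46.04)²) = √(0.539802 + 0.029018) = 0.7542 km
Minimum: M1 at 0.1906 km.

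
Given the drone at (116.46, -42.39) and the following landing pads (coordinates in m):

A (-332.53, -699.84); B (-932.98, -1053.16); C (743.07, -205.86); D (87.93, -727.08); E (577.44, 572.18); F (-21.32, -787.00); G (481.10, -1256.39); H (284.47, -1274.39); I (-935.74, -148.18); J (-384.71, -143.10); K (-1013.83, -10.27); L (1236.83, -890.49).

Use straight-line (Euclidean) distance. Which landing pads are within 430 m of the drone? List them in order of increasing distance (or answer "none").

none

Distances from (116.46, -42.39):
A: 796.14 m
B: 1457.05 m
C: 647.58 m
D: 685.28 m
E: 768.24 m
F: 757.25 m
G: 1267.58 m
H: 1243.40 m
I: 1057.50 m
J: 511.19 m
K: 1130.75 m
L: 1405.17 m
Threshold 430 m: none within range.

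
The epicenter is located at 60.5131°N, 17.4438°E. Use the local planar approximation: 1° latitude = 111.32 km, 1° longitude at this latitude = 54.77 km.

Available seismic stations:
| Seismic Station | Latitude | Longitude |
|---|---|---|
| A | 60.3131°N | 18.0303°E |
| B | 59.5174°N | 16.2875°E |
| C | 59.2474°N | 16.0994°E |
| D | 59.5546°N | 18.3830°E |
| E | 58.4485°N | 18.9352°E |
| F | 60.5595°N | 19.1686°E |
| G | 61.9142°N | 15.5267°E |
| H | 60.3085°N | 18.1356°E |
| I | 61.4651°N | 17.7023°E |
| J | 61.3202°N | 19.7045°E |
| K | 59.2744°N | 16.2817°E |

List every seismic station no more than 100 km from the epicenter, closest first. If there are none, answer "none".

A, H, F

Distances from 60.5131°N, 17.4438°E:
A: √((-0.2000·111.32)² + (0.5865·54.77)²) = √(495.685696 + 1031.861752) = 39.0839 km
B: √((-0.9957·111.32)² + (-1.1563·54.77)²) = √(12285.799106 + 4010.758690) = 127.6580 km
C: √((-1.2657·111.32)² + (-1.3444·54.77)²) = √(19852.168628 + 5421.787469) = 158.9778 km
D: √((-0.9585·111.32)² + (0.9392·54.77)²) = √(11384.936948 + 2646.071954) = 118.4526 km
E: √((-2.0646·111.32)² + (1.4914·54.77)²) = √(52822.413589 + 6672.272262) = 243.9153 km
F: √((0.0464·111.32)² + (1.7248·54.77)²) = √(26.679787 + 8924.070014) = 94.6084 km
G: √((1.4011·111.32)² + (-1.9171·54.77)²) = √(24326.781897 + 11024.909070) = 188.0205 km
H: √((-0.2046·111.32)² + (0.6918·54.77)²) = √(518.749456 + 1435.643461) = 44.2085 km
I: √((0.9520·111.32)² + (0.2585·54.77)²) = √(11231.048226 + 200.450238) = 106.9182 km
J: √((0.8071·111.32)² + (2.2607·54.77)²) = √(8072.370562 + 15331.030600) = 152.9817 km
K: √((-1.2387·111.32)² + (-1.1621·54.77)²) = √(19014.226830 + 4051.095527) = 151.8727 km
Threshold 100 km: A (39.0839 km), H (44.2085 km), F (94.6084 km) are within range.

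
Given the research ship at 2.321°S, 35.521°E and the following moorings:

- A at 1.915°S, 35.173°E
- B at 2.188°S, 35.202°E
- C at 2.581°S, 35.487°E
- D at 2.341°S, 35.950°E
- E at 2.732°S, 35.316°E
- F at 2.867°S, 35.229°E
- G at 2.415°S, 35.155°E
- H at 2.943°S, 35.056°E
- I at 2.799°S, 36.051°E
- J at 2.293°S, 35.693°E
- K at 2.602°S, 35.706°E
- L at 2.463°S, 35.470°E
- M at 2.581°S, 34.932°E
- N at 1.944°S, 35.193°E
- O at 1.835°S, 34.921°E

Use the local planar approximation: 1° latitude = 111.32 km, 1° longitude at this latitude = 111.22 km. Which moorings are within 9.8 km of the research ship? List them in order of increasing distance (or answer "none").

Distances from 2.321°S, 35.521°E:
A: √((0.406·111.32)² + (-0.348·111.22)²) = √(2042.67118 + 1498.04296) = 59.504 km
B: √((0.133·111.32)² + (-0.319·111.22)²) = √(219.20461 + 1258.77221) = 38.444 km
C: √((-0.260·111.32)² + (-0.034·111.22)²) = √(837.70883 + 14.29959) = 29.189 km
D: √((-0.020·111.32)² + (0.429·111.22)²) = √(4.95686 + 2276.56663) = 47.765 km
E: √((-0.411·111.32)² + (-0.205·111.22)²) = √(2093.29309 + 519.84456) = 51.119 km
F: √((-0.546·111.32)² + (-0.292·111.22)²) = √(3694.29592 + 1054.70616) = 68.913 km
G: √((-0.094·111.32)² + (-0.366·111.22)²) = √(109.49697 + 1657.02077) = 42.030 km
H: √((-0.622·111.32)² + (-0.465·111.22)²) = √(4794.32162 + 2674.67912) = 86.423 km
I: √((-0.478·111.32)² + (0.530·111.22)²) = √(2831.40626 + 3474.70165) = 79.411 km
J: √((0.028·111.32)² + (0.172·111.22)²) = √(9.71544 + 365.95078) = 19.382 km
K: √((-0.281·111.32)² + (0.185·111.22)²) = √(978.49596 + 423.35943) = 37.441 km
L: √((-0.142·111.32)² + (-0.051·111.22)²) = √(249.87516 + 32.17408) = 16.794 km
M: √((-0.260·111.32)² + (-0.589·111.22)²) = √(837.70883 + 4291.37405) = 71.618 km
N: √((0.377·111.32)² + (-0.328·111.22)²) = √(1761.28281 + 1330.80207) = 55.607 km
O: √((0.486·111.32)² + (-0.600·111.22)²) = √(2926.97447 + 4453.15982) = 85.908 km
Threshold 9.8 km: none within range.

none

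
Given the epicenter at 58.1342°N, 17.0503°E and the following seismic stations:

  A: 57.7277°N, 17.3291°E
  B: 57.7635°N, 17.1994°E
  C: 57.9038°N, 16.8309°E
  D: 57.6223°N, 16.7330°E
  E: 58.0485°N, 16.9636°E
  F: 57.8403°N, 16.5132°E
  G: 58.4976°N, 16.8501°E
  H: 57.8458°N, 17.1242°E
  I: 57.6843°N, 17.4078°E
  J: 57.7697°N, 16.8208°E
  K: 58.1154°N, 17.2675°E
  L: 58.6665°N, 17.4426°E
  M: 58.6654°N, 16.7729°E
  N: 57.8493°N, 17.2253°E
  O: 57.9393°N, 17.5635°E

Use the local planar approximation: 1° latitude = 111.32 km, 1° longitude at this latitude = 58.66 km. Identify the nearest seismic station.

Distances from 58.1342°N, 17.0503°E:
A: 48.1162 km
B: 42.1830 km
C: 28.6961 km
D: 59.9474 km
E: 10.8111 km
F: 45.4208 km
G: 42.1238 km
H: 32.3960 km
I: 54.2962 km
J: 42.7512 km
K: 12.9117 km
L: 63.5673 km
M: 61.3312 km
N: 33.3351 km
O: 37.1079 km
Minimum: E at 10.8111 km.

E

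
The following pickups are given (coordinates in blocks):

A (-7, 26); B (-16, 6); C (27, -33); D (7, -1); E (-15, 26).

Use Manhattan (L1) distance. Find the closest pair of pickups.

A and E

Pairwise distances:
A–B: 29 blocks
A–C: 93 blocks
A–D: 41 blocks
A–E: 8 blocks
B–C: 82 blocks
B–D: 30 blocks
B–E: 21 blocks
C–D: 52 blocks
C–E: 101 blocks
D–E: 49 blocks
Closest pair: A–E at 8 blocks.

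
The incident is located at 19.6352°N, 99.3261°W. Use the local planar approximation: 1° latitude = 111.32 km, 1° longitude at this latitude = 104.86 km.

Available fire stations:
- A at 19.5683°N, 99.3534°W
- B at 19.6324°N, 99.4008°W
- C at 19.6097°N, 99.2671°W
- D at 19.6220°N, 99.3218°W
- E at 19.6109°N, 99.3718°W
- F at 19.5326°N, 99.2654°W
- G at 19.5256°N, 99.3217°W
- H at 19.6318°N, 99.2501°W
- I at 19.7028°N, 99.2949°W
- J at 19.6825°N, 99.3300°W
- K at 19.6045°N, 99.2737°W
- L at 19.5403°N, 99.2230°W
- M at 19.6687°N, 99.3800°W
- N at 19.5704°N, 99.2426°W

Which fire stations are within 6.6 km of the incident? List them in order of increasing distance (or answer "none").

D, J, E, K

Distances from 19.6352°N, 99.3261°W:
A: 7.9786 km
B: 7.8392 km
C: 6.8069 km
D: 1.5370 km
E: 5.5029 km
F: 13.0753 km
G: 12.2094 km
H: 7.9783 km
I: 8.2057 km
J: 5.2813 km
K: 6.4708 km
L: 15.1157 km
M: 6.7714 km
N: 11.3446 km
Threshold 6.6 km: D (1.5370 km), J (5.2813 km), E (5.5029 km), K (6.4708 km) are within range.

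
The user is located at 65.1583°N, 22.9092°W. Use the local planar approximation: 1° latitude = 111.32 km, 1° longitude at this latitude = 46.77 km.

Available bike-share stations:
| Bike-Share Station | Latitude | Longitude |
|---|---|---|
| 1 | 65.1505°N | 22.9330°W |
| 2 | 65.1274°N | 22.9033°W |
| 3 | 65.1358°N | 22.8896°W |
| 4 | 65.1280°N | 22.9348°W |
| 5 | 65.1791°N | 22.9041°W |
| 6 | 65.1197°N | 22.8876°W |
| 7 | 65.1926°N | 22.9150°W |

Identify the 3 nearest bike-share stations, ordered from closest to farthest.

Distances from 65.1583°N, 22.9092°W:
1: √((-0.0078·111.32)² + (-0.0238·46.77)²) = √(0.753938 + 1.239049) = 1.4117 km
2: √((-0.0309·111.32)² + (0.0059·46.77)²) = √(11.832141 + 0.076145) = 3.4508 km
3: √((-0.0225·111.32)² + (0.0196·46.77)²) = √(6.273522 + 0.840324) = 2.6672 km
4: √((-0.0303·111.32)² + (-0.0256·46.77)²) = √(11.377102 + 1.433556) = 3.5792 km
5: √((0.0208·111.32)² + (0.0051·46.77)²) = √(5.361336 + 0.056895) = 2.3277 km
6: √((-0.0386·111.32)² + (0.0216·46.77)²) = √(18.463796 + 1.020569) = 4.4141 km
7: √((0.0343·111.32)² + (-0.0058·46.77)²) = √(14.579232 + 0.073585) = 3.8279 km
Sorted: 1 (1.4117 km) < 5 (2.3277 km) < 3 (2.6672 km) < 2 (3.4508 km) < 4 (3.5792 km) < …

1, 5, 3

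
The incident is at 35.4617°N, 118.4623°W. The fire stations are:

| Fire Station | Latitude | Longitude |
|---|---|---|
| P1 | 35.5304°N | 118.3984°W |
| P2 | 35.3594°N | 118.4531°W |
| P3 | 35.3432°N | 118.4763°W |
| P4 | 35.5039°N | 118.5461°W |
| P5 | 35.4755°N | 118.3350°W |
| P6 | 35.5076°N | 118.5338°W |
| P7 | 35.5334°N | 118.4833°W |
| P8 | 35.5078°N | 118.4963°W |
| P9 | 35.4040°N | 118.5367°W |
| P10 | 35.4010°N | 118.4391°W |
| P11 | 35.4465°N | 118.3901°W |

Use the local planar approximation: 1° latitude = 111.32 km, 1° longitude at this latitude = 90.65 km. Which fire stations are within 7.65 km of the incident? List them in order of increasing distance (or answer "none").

Distances from 35.4617°N, 118.4623°W:
P1: √((0.0687·111.32)² + (0.0639·90.65)²) = √(58.487071 + 33.553462) = 9.5938 km
P2: √((-0.1023·111.32)² + (0.0092·90.65)²) = √(129.687364 + 0.695523) = 11.4185 km
P3: √((-0.1185·111.32)² + (-0.0140·90.65)²) = √(174.013562 + 1.610615) = 13.2523 km
P4: √((0.0422·111.32)² + (-0.0838·90.65)²) = √(22.068423 + 57.706356) = 8.9317 km
P5: √((0.0138·111.32)² + (0.1273·90.65)²) = √(2.359960 + 133.165715) = 11.6415 km
P6: √((0.0459·111.32)² + (-0.0715·90.65)²) = √(26.107890 + 42.009518) = 8.2533 km
P7: √((0.0717·111.32)² + (-0.0210·90.65)²) = √(63.706641 + 3.623883) = 8.2055 km
P8: √((0.0461·111.32)² + (-0.0340·90.65)²) = √(26.335905 + 9.499340) = 5.9863 km
P9: √((-0.0577·111.32)² + (-0.0744·90.65)²) = √(41.257036 + 45.486392) = 9.3136 km
P10: √((-0.0607·111.32)² + (0.0232·90.65)²) = √(45.658725 + 4.422945) = 7.0768 km
P11: √((-0.0152·111.32)² + (0.0722·90.65)²) = √(2.863081 + 42.836109) = 6.7601 km
Threshold 7.65 km: P8 (5.9863 km), P11 (6.7601 km), P10 (7.0768 km) are within range.

P8, P11, P10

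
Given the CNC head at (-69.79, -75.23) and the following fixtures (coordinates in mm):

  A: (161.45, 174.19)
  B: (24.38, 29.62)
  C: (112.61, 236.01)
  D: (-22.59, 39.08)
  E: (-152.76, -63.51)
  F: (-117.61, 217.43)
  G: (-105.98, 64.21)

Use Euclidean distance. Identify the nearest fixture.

Distances from (-69.79, -75.23):
A: 340.12 mm
B: 140.93 mm
C: 360.75 mm
D: 123.67 mm
E: 83.79 mm
F: 296.54 mm
G: 144.06 mm
Minimum: E at 83.79 mm.

E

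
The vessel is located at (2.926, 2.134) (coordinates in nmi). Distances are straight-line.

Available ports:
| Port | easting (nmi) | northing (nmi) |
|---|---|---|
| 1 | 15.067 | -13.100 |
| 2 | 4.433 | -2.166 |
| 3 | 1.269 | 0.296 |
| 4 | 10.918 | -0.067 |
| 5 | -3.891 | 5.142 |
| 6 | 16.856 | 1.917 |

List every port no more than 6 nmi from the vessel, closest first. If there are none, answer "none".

Distances from (2.926, 2.134):
1: √((12.141)² + (-15.234)²) = √(147.40388 + 232.07476) = 19.480 nmi
2: √((1.507)² + (-4.300)²) = √(2.27105 + 18.49000) = 4.556 nmi
3: √((-1.657)² + (-1.838)²) = √(2.74565 + 3.37824) = 2.475 nmi
4: √((7.992)² + (-2.201)²) = √(63.87206 + 4.84440) = 8.290 nmi
5: √((-6.817)² + (3.008)²) = √(46.47149 + 9.04806) = 7.451 nmi
6: √((13.930)² + (-0.217)²) = √(194.04490 + 0.04709) = 13.932 nmi
Threshold 6 nmi: 3 (2.475 nmi), 2 (4.556 nmi) are within range.

3, 2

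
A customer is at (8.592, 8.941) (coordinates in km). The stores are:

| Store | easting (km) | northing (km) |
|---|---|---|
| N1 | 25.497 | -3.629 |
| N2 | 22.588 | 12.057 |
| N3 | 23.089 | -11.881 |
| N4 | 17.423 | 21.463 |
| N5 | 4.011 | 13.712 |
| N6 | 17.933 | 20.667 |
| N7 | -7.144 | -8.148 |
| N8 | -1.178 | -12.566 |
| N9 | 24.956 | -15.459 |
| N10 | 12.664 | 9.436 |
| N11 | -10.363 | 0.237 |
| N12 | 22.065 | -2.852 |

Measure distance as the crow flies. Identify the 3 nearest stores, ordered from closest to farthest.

N10, N5, N2

Distances from (8.592, 8.941):
N1: 21.066 km
N2: 14.339 km
N3: 25.372 km
N4: 15.323 km
N5: 6.614 km
N6: 14.992 km
N7: 23.230 km
N8: 23.622 km
N9: 29.379 km
N10: 4.102 km
N11: 20.858 km
N12: 17.905 km
Sorted: N10 (4.102 km) < N5 (6.614 km) < N2 (14.339 km) < N6 (14.992 km) < N4 (15.323 km) < …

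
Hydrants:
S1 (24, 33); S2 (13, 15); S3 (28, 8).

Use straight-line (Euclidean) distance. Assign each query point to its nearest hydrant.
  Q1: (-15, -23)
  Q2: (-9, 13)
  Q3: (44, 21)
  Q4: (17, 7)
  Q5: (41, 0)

Q1→S2; Q2→S2; Q3→S3; Q4→S2; Q5→S3

Q1 at (-15, -23):
  S1: 68.2
  S2: 47.2
  S3: 53.0
  → nearest: S2 (47.2)
Q2 at (-9, 13):
  S1: 38.6
  S2: 22.1
  S3: 37.3
  → nearest: S2 (22.1)
Q3 at (44, 21):
  S1: 23.3
  S2: 31.6
  S3: 20.6
  → nearest: S3 (20.6)
Q4 at (17, 7):
  S1: 26.9
  S2: 8.9
  S3: 11.0
  → nearest: S2 (8.9)
Q5 at (41, 0):
  S1: 37.1
  S2: 31.8
  S3: 15.3
  → nearest: S3 (15.3)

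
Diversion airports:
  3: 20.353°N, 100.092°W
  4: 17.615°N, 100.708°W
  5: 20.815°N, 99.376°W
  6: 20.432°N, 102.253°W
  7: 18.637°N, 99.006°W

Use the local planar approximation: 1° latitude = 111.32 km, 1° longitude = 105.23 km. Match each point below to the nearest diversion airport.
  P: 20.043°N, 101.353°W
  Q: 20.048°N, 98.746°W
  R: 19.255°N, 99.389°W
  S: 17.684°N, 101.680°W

P at 20.043°N, 101.353°W:
  3: √((0.310·111.32)² + (1.261·105.23)²) = √(1190.88488 + 17607.97099) = 137.109 km
  4: √((-2.428·111.32)² + (0.645·105.23)²) = √(73053.95960 + 4606.79164) = 278.677 km
  5: √((0.772·111.32)² + (1.977·105.23)²) = √(7385.51860 + 43280.52094) = 225.091 km
  6: √((0.389·111.32)² + (-0.900·105.23)²) = √(1875.19138 + 8969.41585) = 104.137 km
  7: √((-1.406·111.32)² + (2.347·105.23)²) = √(24497.23321 + 60996.55677) = 292.393 km
  → nearest: 6 (104.137 km)
Q at 20.048°N, 98.746°W:
  3: √((0.305·111.32)² + (-1.346·105.23)²) = √(1152.77905 + 20061.77062) = 145.652 km
  4: √((-2.433·111.32)² + (-1.962·105.23)²) = √(73355.15062 + 42626.25188) = 340.560 km
  5: √((0.767·111.32)² + (-0.630·105.23)²) = √(7290.16106 + 4395.01377) = 108.098 km
  6: √((0.384·111.32)² + (-3.507·105.23)²) = √(1827.29575 + 136191.70991) = 371.509 km
  7: √((-1.411·111.32)² + (-0.260·105.23)²) = √(24671.77654 + 748.55866) = 159.438 km
  → nearest: 5 (108.098 km)
R at 19.255°N, 99.389°W:
  3: √((1.098·111.32)² + (-0.703·105.23)²) = √(14940.01645 + 5472.55066) = 142.873 km
  4: √((-1.640·111.32)² + (-1.319·105.23)²) = √(33329.90620 + 19264.98751) = 229.336 km
  5: √((1.560·111.32)² + (0.013·105.23)²) = √(30157.51774 + 1.87140) = 173.665 km
  6: √((1.177·111.32)² + (-2.864·105.23)²) = √(17167.19424 + 90829.13287) = 328.628 km
  7: √((-0.618·111.32)² + (0.383·105.23)²) = √(4732.85659 + 1624.33906) = 79.732 km
  → nearest: 7 (79.732 km)
S at 17.684°N, 101.680°W:
  3: √((2.669·111.32)² + (1.588·105.23)²) = √(88276.18231 + 27924.16124) = 340.882 km
  4: √((-0.069·111.32)² + (0.972·105.23)²) = √(58.99899 + 10461.92665) = 102.572 km
  5: √((3.131·111.32)² + (2.304·105.23)²) = √(121482.16708 + 58781.96371) = 424.575 km
  6: √((2.748·111.32)² + (-0.573·105.23)²) = √(93579.31290 + 3635.70288) = 311.793 km
  7: √((0.953·111.32)² + (2.674·105.23)²) = √(11254.65526 + 79177.52948) = 300.719 km
  → nearest: 4 (102.572 km)

P→6; Q→5; R→7; S→4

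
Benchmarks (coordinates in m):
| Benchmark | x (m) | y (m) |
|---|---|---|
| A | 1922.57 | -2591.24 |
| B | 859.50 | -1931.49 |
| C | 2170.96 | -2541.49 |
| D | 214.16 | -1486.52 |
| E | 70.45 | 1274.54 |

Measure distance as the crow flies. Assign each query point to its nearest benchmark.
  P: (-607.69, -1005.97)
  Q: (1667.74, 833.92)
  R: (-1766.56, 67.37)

P→D; Q→E; R→E

P at (-607.69, -1005.97):
  A: 2985.85 m
  B: 1734.71 m
  C: 3174.70 m
  D: 952.03 m
  E: 2379.20 m
  → nearest: D (952.03 m)
Q at (1667.74, 833.92):
  A: 3434.63 m
  B: 2881.10 m
  C: 3412.71 m
  D: 2738.13 m
  E: 1656.95 m
  → nearest: E (1656.95 m)
R at (-1766.56, 67.37):
  A: 4547.29 m
  B: 3300.25 m
  C: 4723.37 m
  D: 2517.50 m
  E: 2198.15 m
  → nearest: E (2198.15 m)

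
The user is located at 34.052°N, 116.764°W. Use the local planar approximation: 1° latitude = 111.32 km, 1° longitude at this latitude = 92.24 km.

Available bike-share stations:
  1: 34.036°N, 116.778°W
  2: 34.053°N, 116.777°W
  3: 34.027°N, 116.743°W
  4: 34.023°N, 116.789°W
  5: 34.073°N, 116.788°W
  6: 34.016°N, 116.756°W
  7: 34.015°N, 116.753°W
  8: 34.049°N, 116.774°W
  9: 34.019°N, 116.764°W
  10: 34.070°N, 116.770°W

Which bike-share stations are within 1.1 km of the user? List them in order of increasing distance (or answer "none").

Distances from 34.052°N, 116.764°W:
1: 2.200 km
2: 1.204 km
3: 3.391 km
4: 3.967 km
5: 3.220 km
6: 4.075 km
7: 4.242 km
8: 0.981 km
9: 3.674 km
10: 2.079 km
Threshold 1.1 km: 8 (0.981 km) is within range.

8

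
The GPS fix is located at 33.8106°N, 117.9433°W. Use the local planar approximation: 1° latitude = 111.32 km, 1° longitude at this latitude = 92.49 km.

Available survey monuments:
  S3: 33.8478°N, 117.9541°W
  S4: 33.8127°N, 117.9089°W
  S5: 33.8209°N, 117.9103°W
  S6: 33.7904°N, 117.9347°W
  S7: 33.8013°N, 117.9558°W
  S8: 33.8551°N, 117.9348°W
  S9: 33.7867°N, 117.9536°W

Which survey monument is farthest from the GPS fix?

Distances from 33.8106°N, 117.9433°W:
S3: √((0.0372·111.32)² + (-0.0108·92.49)²) = √(17.148742 + 0.997785) = 4.2599 km
S4: √((0.0021·111.32)² + (0.0344·92.49)²) = √(0.054649 + 10.122935) = 3.1902 km
S5: √((0.0103·111.32)² + (0.0330·92.49)²) = √(1.314682 + 9.315742) = 3.2604 km
S6: √((-0.0202·111.32)² + (0.0086·92.49)²) = √(5.056490 + 0.632683) = 2.3852 km
S7: √((-0.0093·111.32)² + (-0.0125·92.49)²) = √(1.071796 + 1.336625) = 1.5519 km
S8: √((0.0445·111.32)² + (0.0085·92.49)²) = √(24.539540 + 0.618055) = 5.0157 km
S9: √((-0.0239·111.32)² + (-0.0103·92.49)²) = √(7.078516 + 0.907536) = 2.8260 km
Maximum: S8 at 5.0157 km.

S8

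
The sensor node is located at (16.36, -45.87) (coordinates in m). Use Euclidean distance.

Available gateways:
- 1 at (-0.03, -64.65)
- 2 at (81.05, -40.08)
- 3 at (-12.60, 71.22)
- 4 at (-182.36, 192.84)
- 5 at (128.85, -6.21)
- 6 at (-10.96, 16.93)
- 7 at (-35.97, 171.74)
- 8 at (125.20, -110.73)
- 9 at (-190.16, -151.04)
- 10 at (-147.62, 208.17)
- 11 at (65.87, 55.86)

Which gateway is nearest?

Distances from (16.36, -45.87):
1: 24.93 m
2: 64.95 m
3: 120.62 m
4: 310.60 m
5: 119.28 m
6: 68.49 m
7: 223.81 m
8: 126.70 m
9: 231.76 m
10: 302.37 m
11: 113.14 m
Minimum: 1 at 24.93 m.

1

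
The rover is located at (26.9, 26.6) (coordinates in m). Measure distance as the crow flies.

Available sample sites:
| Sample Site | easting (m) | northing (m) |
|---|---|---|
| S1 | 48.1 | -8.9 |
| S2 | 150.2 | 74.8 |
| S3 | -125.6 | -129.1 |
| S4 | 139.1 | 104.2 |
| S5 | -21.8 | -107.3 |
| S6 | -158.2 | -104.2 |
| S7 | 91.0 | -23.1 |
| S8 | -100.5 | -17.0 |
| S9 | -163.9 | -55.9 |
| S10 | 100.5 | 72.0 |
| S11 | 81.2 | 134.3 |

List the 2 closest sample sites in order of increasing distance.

S1, S7

Distances from (26.9, 26.6):
S1: √((21.2)² + (-35.5)²) = √(449.440 + 1260.250) = 41.3 m
S2: √((123.3)² + (48.2)²) = √(15202.890 + 2323.240) = 132.4 m
S3: √((-152.5)² + (-155.7)²) = √(23256.250 + 24242.490) = 217.9 m
S4: √((112.2)² + (77.6)²) = √(12588.840 + 6021.760) = 136.4 m
S5: √((-48.7)² + (-133.9)²) = √(2371.690 + 17929.210) = 142.5 m
S6: √((-185.1)² + (-130.8)²) = √(34262.010 + 17108.640) = 226.7 m
S7: √((64.1)² + (-49.7)²) = √(4108.810 + 2470.090) = 81.1 m
S8: √((-127.4)² + (-43.6)²) = √(16230.760 + 1900.960) = 134.7 m
S9: √((-190.8)² + (-82.5)²) = √(36404.640 + 6806.250) = 207.9 m
S10: √((73.6)² + (45.4)²) = √(5416.960 + 2061.160) = 86.5 m
S11: √((54.3)² + (107.7)²) = √(2948.490 + 11599.290) = 120.6 m
Sorted: S1 (41.3 m) < S7 (81.1 m) < S10 (86.5 m) < S11 (120.6 m) < …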